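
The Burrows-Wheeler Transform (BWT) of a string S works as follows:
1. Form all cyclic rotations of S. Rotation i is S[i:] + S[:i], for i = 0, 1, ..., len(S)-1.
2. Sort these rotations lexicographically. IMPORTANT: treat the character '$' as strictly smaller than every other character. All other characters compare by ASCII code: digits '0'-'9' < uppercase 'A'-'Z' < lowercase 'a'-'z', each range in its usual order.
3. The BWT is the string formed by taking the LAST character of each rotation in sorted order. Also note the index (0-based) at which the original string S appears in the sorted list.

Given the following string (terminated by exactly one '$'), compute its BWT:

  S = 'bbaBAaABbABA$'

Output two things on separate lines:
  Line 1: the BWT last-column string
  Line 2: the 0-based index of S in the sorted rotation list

Answer: ABbaBAaAAbBb$
12

Derivation:
All 13 rotations (rotation i = S[i:]+S[:i]):
  rot[0] = bbaBAaABbABA$
  rot[1] = baBAaABbABA$b
  rot[2] = aBAaABbABA$bb
  rot[3] = BAaABbABA$bba
  rot[4] = AaABbABA$bbaB
  rot[5] = aABbABA$bbaBA
  rot[6] = ABbABA$bbaBAa
  rot[7] = BbABA$bbaBAaA
  rot[8] = bABA$bbaBAaAB
  rot[9] = ABA$bbaBAaABb
  rot[10] = BA$bbaBAaABbA
  rot[11] = A$bbaBAaABbAB
  rot[12] = $bbaBAaABbABA
Sorted (with $ < everything):
  sorted[0] = $bbaBAaABbABA  (last char: 'A')
  sorted[1] = A$bbaBAaABbAB  (last char: 'B')
  sorted[2] = ABA$bbaBAaABb  (last char: 'b')
  sorted[3] = ABbABA$bbaBAa  (last char: 'a')
  sorted[4] = AaABbABA$bbaB  (last char: 'B')
  sorted[5] = BA$bbaBAaABbA  (last char: 'A')
  sorted[6] = BAaABbABA$bba  (last char: 'a')
  sorted[7] = BbABA$bbaBAaA  (last char: 'A')
  sorted[8] = aABbABA$bbaBA  (last char: 'A')
  sorted[9] = aBAaABbABA$bb  (last char: 'b')
  sorted[10] = bABA$bbaBAaAB  (last char: 'B')
  sorted[11] = baBAaABbABA$b  (last char: 'b')
  sorted[12] = bbaBAaABbABA$  (last char: '$')
Last column: ABbaBAaAAbBb$
Original string S is at sorted index 12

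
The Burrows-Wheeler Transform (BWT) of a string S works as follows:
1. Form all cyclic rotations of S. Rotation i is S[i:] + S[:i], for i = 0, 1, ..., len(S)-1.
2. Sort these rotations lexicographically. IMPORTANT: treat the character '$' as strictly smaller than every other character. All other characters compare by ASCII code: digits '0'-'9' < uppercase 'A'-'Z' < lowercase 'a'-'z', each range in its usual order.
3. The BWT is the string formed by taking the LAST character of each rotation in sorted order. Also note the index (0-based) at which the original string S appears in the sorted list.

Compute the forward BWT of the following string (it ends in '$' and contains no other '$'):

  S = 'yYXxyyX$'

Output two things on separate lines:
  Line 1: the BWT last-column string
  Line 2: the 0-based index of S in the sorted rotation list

All 8 rotations (rotation i = S[i:]+S[:i]):
  rot[0] = yYXxyyX$
  rot[1] = YXxyyX$y
  rot[2] = XxyyX$yY
  rot[3] = xyyX$yYX
  rot[4] = yyX$yYXx
  rot[5] = yX$yYXxy
  rot[6] = X$yYXxyy
  rot[7] = $yYXxyyX
Sorted (with $ < everything):
  sorted[0] = $yYXxyyX  (last char: 'X')
  sorted[1] = X$yYXxyy  (last char: 'y')
  sorted[2] = XxyyX$yY  (last char: 'Y')
  sorted[3] = YXxyyX$y  (last char: 'y')
  sorted[4] = xyyX$yYX  (last char: 'X')
  sorted[5] = yX$yYXxy  (last char: 'y')
  sorted[6] = yYXxyyX$  (last char: '$')
  sorted[7] = yyX$yYXx  (last char: 'x')
Last column: XyYyXy$x
Original string S is at sorted index 6

Answer: XyYyXy$x
6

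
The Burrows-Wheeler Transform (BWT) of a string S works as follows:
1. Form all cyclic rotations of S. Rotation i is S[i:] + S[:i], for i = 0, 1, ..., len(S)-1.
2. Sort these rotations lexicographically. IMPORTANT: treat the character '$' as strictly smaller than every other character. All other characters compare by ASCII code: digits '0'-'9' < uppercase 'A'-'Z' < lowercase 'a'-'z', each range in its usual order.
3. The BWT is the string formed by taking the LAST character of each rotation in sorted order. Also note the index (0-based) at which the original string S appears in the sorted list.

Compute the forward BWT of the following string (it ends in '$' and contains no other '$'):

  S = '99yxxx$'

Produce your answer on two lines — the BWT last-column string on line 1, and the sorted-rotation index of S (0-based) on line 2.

All 7 rotations (rotation i = S[i:]+S[:i]):
  rot[0] = 99yxxx$
  rot[1] = 9yxxx$9
  rot[2] = yxxx$99
  rot[3] = xxx$99y
  rot[4] = xx$99yx
  rot[5] = x$99yxx
  rot[6] = $99yxxx
Sorted (with $ < everything):
  sorted[0] = $99yxxx  (last char: 'x')
  sorted[1] = 99yxxx$  (last char: '$')
  sorted[2] = 9yxxx$9  (last char: '9')
  sorted[3] = x$99yxx  (last char: 'x')
  sorted[4] = xx$99yx  (last char: 'x')
  sorted[5] = xxx$99y  (last char: 'y')
  sorted[6] = yxxx$99  (last char: '9')
Last column: x$9xxy9
Original string S is at sorted index 1

Answer: x$9xxy9
1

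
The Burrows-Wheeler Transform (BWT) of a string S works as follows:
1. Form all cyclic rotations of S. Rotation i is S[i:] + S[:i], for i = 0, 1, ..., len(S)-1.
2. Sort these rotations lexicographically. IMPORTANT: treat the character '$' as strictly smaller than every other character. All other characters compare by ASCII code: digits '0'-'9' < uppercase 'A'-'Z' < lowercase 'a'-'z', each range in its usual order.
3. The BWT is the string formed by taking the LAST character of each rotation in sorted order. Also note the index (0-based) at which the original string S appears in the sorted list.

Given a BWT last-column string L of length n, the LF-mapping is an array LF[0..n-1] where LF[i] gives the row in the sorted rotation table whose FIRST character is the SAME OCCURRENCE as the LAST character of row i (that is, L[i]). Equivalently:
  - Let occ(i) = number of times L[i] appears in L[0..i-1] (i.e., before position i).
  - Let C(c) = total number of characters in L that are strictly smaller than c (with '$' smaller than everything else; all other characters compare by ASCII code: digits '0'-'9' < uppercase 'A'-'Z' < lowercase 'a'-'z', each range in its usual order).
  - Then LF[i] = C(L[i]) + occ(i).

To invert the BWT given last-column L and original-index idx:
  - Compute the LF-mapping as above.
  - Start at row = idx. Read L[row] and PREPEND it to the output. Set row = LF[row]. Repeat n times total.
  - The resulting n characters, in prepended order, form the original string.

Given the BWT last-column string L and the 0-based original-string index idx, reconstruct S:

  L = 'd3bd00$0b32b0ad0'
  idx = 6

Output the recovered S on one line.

Answer: 2b00dd0300bb3ad$

Derivation:
LF mapping: 13 7 10 14 1 2 0 3 11 8 6 12 4 9 15 5
Walk LF starting at row 6, prepending L[row]:
  step 1: row=6, L[6]='$', prepend. Next row=LF[6]=0
  step 2: row=0, L[0]='d', prepend. Next row=LF[0]=13
  step 3: row=13, L[13]='a', prepend. Next row=LF[13]=9
  step 4: row=9, L[9]='3', prepend. Next row=LF[9]=8
  step 5: row=8, L[8]='b', prepend. Next row=LF[8]=11
  step 6: row=11, L[11]='b', prepend. Next row=LF[11]=12
  step 7: row=12, L[12]='0', prepend. Next row=LF[12]=4
  step 8: row=4, L[4]='0', prepend. Next row=LF[4]=1
  step 9: row=1, L[1]='3', prepend. Next row=LF[1]=7
  step 10: row=7, L[7]='0', prepend. Next row=LF[7]=3
  step 11: row=3, L[3]='d', prepend. Next row=LF[3]=14
  step 12: row=14, L[14]='d', prepend. Next row=LF[14]=15
  step 13: row=15, L[15]='0', prepend. Next row=LF[15]=5
  step 14: row=5, L[5]='0', prepend. Next row=LF[5]=2
  step 15: row=2, L[2]='b', prepend. Next row=LF[2]=10
  step 16: row=10, L[10]='2', prepend. Next row=LF[10]=6
Reversed output: 2b00dd0300bb3ad$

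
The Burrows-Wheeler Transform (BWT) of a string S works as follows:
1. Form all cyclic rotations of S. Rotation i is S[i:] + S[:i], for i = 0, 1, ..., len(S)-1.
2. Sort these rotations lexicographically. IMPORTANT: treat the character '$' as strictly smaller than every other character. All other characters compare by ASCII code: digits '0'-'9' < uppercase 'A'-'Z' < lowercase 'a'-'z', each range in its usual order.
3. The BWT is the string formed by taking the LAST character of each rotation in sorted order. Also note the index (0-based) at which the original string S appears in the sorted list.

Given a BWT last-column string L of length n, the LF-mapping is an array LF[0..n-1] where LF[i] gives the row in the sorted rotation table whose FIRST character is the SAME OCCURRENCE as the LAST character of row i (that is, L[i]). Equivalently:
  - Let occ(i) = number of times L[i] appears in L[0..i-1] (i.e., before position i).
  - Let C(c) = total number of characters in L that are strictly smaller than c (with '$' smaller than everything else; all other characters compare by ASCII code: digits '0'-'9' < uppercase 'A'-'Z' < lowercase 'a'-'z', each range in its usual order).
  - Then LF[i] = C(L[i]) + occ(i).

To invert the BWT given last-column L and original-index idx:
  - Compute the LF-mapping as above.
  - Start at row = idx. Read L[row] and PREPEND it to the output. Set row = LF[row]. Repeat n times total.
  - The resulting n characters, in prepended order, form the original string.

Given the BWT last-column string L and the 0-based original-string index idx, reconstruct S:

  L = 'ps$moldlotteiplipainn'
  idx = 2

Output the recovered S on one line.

LF mapping: 15 18 0 10 13 7 2 8 14 19 20 3 4 16 9 5 17 1 6 11 12
Walk LF starting at row 2, prepending L[row]:
  step 1: row=2, L[2]='$', prepend. Next row=LF[2]=0
  step 2: row=0, L[0]='p', prepend. Next row=LF[0]=15
  step 3: row=15, L[15]='i', prepend. Next row=LF[15]=5
  step 4: row=5, L[5]='l', prepend. Next row=LF[5]=7
  step 5: row=7, L[7]='l', prepend. Next row=LF[7]=8
  step 6: row=8, L[8]='o', prepend. Next row=LF[8]=14
  step 7: row=14, L[14]='l', prepend. Next row=LF[14]=9
  step 8: row=9, L[9]='t', prepend. Next row=LF[9]=19
  step 9: row=19, L[19]='n', prepend. Next row=LF[19]=11
  step 10: row=11, L[11]='e', prepend. Next row=LF[11]=3
  step 11: row=3, L[3]='m', prepend. Next row=LF[3]=10
  step 12: row=10, L[10]='t', prepend. Next row=LF[10]=20
  step 13: row=20, L[20]='n', prepend. Next row=LF[20]=12
  step 14: row=12, L[12]='i', prepend. Next row=LF[12]=4
  step 15: row=4, L[4]='o', prepend. Next row=LF[4]=13
  step 16: row=13, L[13]='p', prepend. Next row=LF[13]=16
  step 17: row=16, L[16]='p', prepend. Next row=LF[16]=17
  step 18: row=17, L[17]='a', prepend. Next row=LF[17]=1
  step 19: row=1, L[1]='s', prepend. Next row=LF[1]=18
  step 20: row=18, L[18]='i', prepend. Next row=LF[18]=6
  step 21: row=6, L[6]='d', prepend. Next row=LF[6]=2
Reversed output: disappointmentlollip$

Answer: disappointmentlollip$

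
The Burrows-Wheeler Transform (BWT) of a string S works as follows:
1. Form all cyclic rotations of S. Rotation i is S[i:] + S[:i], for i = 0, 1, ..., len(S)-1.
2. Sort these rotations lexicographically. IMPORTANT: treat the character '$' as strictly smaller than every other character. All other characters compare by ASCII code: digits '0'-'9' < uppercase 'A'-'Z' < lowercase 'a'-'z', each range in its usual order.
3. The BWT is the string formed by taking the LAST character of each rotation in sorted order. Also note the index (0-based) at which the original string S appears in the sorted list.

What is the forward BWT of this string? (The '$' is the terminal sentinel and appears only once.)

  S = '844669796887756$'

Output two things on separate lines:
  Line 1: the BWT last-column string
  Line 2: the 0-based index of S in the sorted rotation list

Answer: 68475496789$8676
11

Derivation:
All 16 rotations (rotation i = S[i:]+S[:i]):
  rot[0] = 844669796887756$
  rot[1] = 44669796887756$8
  rot[2] = 4669796887756$84
  rot[3] = 669796887756$844
  rot[4] = 69796887756$8446
  rot[5] = 9796887756$84466
  rot[6] = 796887756$844669
  rot[7] = 96887756$8446697
  rot[8] = 6887756$84466979
  rot[9] = 887756$844669796
  rot[10] = 87756$8446697968
  rot[11] = 7756$84466979688
  rot[12] = 756$844669796887
  rot[13] = 56$8446697968877
  rot[14] = 6$84466979688775
  rot[15] = $844669796887756
Sorted (with $ < everything):
  sorted[0] = $844669796887756  (last char: '6')
  sorted[1] = 44669796887756$8  (last char: '8')
  sorted[2] = 4669796887756$84  (last char: '4')
  sorted[3] = 56$8446697968877  (last char: '7')
  sorted[4] = 6$84466979688775  (last char: '5')
  sorted[5] = 669796887756$844  (last char: '4')
  sorted[6] = 6887756$84466979  (last char: '9')
  sorted[7] = 69796887756$8446  (last char: '6')
  sorted[8] = 756$844669796887  (last char: '7')
  sorted[9] = 7756$84466979688  (last char: '8')
  sorted[10] = 796887756$844669  (last char: '9')
  sorted[11] = 844669796887756$  (last char: '$')
  sorted[12] = 87756$8446697968  (last char: '8')
  sorted[13] = 887756$844669796  (last char: '6')
  sorted[14] = 96887756$8446697  (last char: '7')
  sorted[15] = 9796887756$84466  (last char: '6')
Last column: 68475496789$8676
Original string S is at sorted index 11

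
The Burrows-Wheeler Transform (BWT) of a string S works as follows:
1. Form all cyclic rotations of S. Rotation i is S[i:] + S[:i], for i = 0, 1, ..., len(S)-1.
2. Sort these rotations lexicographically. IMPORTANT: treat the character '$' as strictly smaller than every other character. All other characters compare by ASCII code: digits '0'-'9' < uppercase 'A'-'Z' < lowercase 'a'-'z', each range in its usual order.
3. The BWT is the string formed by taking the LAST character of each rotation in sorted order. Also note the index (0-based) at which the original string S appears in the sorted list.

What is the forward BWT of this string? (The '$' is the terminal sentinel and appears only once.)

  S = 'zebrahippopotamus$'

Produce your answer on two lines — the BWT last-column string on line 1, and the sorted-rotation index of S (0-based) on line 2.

All 18 rotations (rotation i = S[i:]+S[:i]):
  rot[0] = zebrahippopotamus$
  rot[1] = ebrahippopotamus$z
  rot[2] = brahippopotamus$ze
  rot[3] = rahippopotamus$zeb
  rot[4] = ahippopotamus$zebr
  rot[5] = hippopotamus$zebra
  rot[6] = ippopotamus$zebrah
  rot[7] = ppopotamus$zebrahi
  rot[8] = popotamus$zebrahip
  rot[9] = opotamus$zebrahipp
  rot[10] = potamus$zebrahippo
  rot[11] = otamus$zebrahippop
  rot[12] = tamus$zebrahippopo
  rot[13] = amus$zebrahippopot
  rot[14] = mus$zebrahippopota
  rot[15] = us$zebrahippopotam
  rot[16] = s$zebrahippopotamu
  rot[17] = $zebrahippopotamus
Sorted (with $ < everything):
  sorted[0] = $zebrahippopotamus  (last char: 's')
  sorted[1] = ahippopotamus$zebr  (last char: 'r')
  sorted[2] = amus$zebrahippopot  (last char: 't')
  sorted[3] = brahippopotamus$ze  (last char: 'e')
  sorted[4] = ebrahippopotamus$z  (last char: 'z')
  sorted[5] = hippopotamus$zebra  (last char: 'a')
  sorted[6] = ippopotamus$zebrah  (last char: 'h')
  sorted[7] = mus$zebrahippopota  (last char: 'a')
  sorted[8] = opotamus$zebrahipp  (last char: 'p')
  sorted[9] = otamus$zebrahippop  (last char: 'p')
  sorted[10] = popotamus$zebrahip  (last char: 'p')
  sorted[11] = potamus$zebrahippo  (last char: 'o')
  sorted[12] = ppopotamus$zebrahi  (last char: 'i')
  sorted[13] = rahippopotamus$zeb  (last char: 'b')
  sorted[14] = s$zebrahippopotamu  (last char: 'u')
  sorted[15] = tamus$zebrahippopo  (last char: 'o')
  sorted[16] = us$zebrahippopotam  (last char: 'm')
  sorted[17] = zebrahippopotamus$  (last char: '$')
Last column: srtezahapppoibuom$
Original string S is at sorted index 17

Answer: srtezahapppoibuom$
17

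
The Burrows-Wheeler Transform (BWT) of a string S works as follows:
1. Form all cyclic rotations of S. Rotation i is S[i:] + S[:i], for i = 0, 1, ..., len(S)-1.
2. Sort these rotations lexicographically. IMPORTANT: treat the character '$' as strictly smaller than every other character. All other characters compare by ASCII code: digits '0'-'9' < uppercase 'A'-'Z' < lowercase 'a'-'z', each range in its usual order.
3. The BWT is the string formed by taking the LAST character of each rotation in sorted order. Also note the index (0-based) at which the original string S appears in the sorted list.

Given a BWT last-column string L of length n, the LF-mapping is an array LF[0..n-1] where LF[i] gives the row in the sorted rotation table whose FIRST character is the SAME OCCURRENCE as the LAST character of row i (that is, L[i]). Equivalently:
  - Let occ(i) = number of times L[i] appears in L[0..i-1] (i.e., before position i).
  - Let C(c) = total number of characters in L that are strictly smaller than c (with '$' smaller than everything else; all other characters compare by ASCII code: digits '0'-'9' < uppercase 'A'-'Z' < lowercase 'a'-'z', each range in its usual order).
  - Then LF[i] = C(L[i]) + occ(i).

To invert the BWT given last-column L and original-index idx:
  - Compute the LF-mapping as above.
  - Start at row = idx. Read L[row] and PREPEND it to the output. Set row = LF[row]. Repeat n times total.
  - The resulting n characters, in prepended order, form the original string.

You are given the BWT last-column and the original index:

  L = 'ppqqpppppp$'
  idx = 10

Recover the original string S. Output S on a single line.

LF mapping: 1 2 9 10 3 4 5 6 7 8 0
Walk LF starting at row 10, prepending L[row]:
  step 1: row=10, L[10]='$', prepend. Next row=LF[10]=0
  step 2: row=0, L[0]='p', prepend. Next row=LF[0]=1
  step 3: row=1, L[1]='p', prepend. Next row=LF[1]=2
  step 4: row=2, L[2]='q', prepend. Next row=LF[2]=9
  step 5: row=9, L[9]='p', prepend. Next row=LF[9]=8
  step 6: row=8, L[8]='p', prepend. Next row=LF[8]=7
  step 7: row=7, L[7]='p', prepend. Next row=LF[7]=6
  step 8: row=6, L[6]='p', prepend. Next row=LF[6]=5
  step 9: row=5, L[5]='p', prepend. Next row=LF[5]=4
  step 10: row=4, L[4]='p', prepend. Next row=LF[4]=3
  step 11: row=3, L[3]='q', prepend. Next row=LF[3]=10
Reversed output: qppppppqpp$

Answer: qppppppqpp$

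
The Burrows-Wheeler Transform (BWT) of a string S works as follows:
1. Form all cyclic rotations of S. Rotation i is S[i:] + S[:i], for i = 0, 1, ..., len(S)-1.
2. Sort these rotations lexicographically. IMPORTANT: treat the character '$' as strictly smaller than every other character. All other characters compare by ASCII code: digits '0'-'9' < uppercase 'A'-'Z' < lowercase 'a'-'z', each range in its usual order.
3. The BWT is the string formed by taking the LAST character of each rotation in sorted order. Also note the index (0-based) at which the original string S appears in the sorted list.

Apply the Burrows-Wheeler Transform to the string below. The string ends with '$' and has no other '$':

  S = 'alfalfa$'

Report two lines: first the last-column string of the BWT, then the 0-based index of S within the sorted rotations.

All 8 rotations (rotation i = S[i:]+S[:i]):
  rot[0] = alfalfa$
  rot[1] = lfalfa$a
  rot[2] = falfa$al
  rot[3] = alfa$alf
  rot[4] = lfa$alfa
  rot[5] = fa$alfal
  rot[6] = a$alfalf
  rot[7] = $alfalfa
Sorted (with $ < everything):
  sorted[0] = $alfalfa  (last char: 'a')
  sorted[1] = a$alfalf  (last char: 'f')
  sorted[2] = alfa$alf  (last char: 'f')
  sorted[3] = alfalfa$  (last char: '$')
  sorted[4] = fa$alfal  (last char: 'l')
  sorted[5] = falfa$al  (last char: 'l')
  sorted[6] = lfa$alfa  (last char: 'a')
  sorted[7] = lfalfa$a  (last char: 'a')
Last column: aff$llaa
Original string S is at sorted index 3

Answer: aff$llaa
3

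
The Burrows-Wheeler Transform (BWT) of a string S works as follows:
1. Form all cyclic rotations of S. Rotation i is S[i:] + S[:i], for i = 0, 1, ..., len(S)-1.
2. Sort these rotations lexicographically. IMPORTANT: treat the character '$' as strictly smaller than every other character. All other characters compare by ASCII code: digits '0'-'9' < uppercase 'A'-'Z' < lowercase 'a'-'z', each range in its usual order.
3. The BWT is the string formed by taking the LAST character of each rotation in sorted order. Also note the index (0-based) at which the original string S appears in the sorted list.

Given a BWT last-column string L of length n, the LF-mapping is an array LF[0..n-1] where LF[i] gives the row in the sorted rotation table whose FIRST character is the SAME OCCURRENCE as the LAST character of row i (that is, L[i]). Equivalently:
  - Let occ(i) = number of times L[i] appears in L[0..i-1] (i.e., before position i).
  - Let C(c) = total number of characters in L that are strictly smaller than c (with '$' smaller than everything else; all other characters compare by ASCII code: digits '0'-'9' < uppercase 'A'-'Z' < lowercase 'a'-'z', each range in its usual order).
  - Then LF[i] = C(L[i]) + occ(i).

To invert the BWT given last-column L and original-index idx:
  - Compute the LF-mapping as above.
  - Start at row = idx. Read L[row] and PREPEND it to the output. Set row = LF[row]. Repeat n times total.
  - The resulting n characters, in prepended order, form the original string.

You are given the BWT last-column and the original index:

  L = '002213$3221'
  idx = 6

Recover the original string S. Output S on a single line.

Answer: 2113223200$

Derivation:
LF mapping: 1 2 5 6 3 9 0 10 7 8 4
Walk LF starting at row 6, prepending L[row]:
  step 1: row=6, L[6]='$', prepend. Next row=LF[6]=0
  step 2: row=0, L[0]='0', prepend. Next row=LF[0]=1
  step 3: row=1, L[1]='0', prepend. Next row=LF[1]=2
  step 4: row=2, L[2]='2', prepend. Next row=LF[2]=5
  step 5: row=5, L[5]='3', prepend. Next row=LF[5]=9
  step 6: row=9, L[9]='2', prepend. Next row=LF[9]=8
  step 7: row=8, L[8]='2', prepend. Next row=LF[8]=7
  step 8: row=7, L[7]='3', prepend. Next row=LF[7]=10
  step 9: row=10, L[10]='1', prepend. Next row=LF[10]=4
  step 10: row=4, L[4]='1', prepend. Next row=LF[4]=3
  step 11: row=3, L[3]='2', prepend. Next row=LF[3]=6
Reversed output: 2113223200$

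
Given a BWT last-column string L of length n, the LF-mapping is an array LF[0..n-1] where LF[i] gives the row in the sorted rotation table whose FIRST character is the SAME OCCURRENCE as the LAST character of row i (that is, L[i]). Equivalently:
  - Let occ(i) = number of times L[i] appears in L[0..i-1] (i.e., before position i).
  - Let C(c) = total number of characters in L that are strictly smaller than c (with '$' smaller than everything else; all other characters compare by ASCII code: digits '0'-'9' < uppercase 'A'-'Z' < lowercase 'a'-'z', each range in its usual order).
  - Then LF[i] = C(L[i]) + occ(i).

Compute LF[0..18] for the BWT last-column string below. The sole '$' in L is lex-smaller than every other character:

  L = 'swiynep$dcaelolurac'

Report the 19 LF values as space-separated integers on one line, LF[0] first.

Answer: 15 17 8 18 11 6 13 0 5 3 1 7 9 12 10 16 14 2 4

Derivation:
Char counts: '$':1, 'a':2, 'c':2, 'd':1, 'e':2, 'i':1, 'l':2, 'n':1, 'o':1, 'p':1, 'r':1, 's':1, 'u':1, 'w':1, 'y':1
C (first-col start): C('$')=0, C('a')=1, C('c')=3, C('d')=5, C('e')=6, C('i')=8, C('l')=9, C('n')=11, C('o')=12, C('p')=13, C('r')=14, C('s')=15, C('u')=16, C('w')=17, C('y')=18
L[0]='s': occ=0, LF[0]=C('s')+0=15+0=15
L[1]='w': occ=0, LF[1]=C('w')+0=17+0=17
L[2]='i': occ=0, LF[2]=C('i')+0=8+0=8
L[3]='y': occ=0, LF[3]=C('y')+0=18+0=18
L[4]='n': occ=0, LF[4]=C('n')+0=11+0=11
L[5]='e': occ=0, LF[5]=C('e')+0=6+0=6
L[6]='p': occ=0, LF[6]=C('p')+0=13+0=13
L[7]='$': occ=0, LF[7]=C('$')+0=0+0=0
L[8]='d': occ=0, LF[8]=C('d')+0=5+0=5
L[9]='c': occ=0, LF[9]=C('c')+0=3+0=3
L[10]='a': occ=0, LF[10]=C('a')+0=1+0=1
L[11]='e': occ=1, LF[11]=C('e')+1=6+1=7
L[12]='l': occ=0, LF[12]=C('l')+0=9+0=9
L[13]='o': occ=0, LF[13]=C('o')+0=12+0=12
L[14]='l': occ=1, LF[14]=C('l')+1=9+1=10
L[15]='u': occ=0, LF[15]=C('u')+0=16+0=16
L[16]='r': occ=0, LF[16]=C('r')+0=14+0=14
L[17]='a': occ=1, LF[17]=C('a')+1=1+1=2
L[18]='c': occ=1, LF[18]=C('c')+1=3+1=4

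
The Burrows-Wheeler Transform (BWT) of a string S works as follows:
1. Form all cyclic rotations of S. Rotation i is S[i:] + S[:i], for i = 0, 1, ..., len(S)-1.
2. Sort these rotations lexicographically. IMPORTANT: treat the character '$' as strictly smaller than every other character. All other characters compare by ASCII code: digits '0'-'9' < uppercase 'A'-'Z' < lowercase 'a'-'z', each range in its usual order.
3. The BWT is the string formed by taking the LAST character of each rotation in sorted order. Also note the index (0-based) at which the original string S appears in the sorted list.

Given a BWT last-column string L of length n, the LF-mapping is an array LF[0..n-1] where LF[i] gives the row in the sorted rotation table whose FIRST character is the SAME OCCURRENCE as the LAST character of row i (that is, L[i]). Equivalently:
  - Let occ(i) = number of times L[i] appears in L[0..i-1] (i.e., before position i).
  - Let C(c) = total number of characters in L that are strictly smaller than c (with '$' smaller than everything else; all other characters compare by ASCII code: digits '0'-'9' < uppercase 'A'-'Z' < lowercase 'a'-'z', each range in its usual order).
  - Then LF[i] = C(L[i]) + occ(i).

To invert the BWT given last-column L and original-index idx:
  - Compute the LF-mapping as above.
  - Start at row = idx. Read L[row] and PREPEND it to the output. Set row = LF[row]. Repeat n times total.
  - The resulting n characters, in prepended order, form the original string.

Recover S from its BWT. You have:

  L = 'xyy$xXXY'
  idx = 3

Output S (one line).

Answer: YyXyXxx$

Derivation:
LF mapping: 4 6 7 0 5 1 2 3
Walk LF starting at row 3, prepending L[row]:
  step 1: row=3, L[3]='$', prepend. Next row=LF[3]=0
  step 2: row=0, L[0]='x', prepend. Next row=LF[0]=4
  step 3: row=4, L[4]='x', prepend. Next row=LF[4]=5
  step 4: row=5, L[5]='X', prepend. Next row=LF[5]=1
  step 5: row=1, L[1]='y', prepend. Next row=LF[1]=6
  step 6: row=6, L[6]='X', prepend. Next row=LF[6]=2
  step 7: row=2, L[2]='y', prepend. Next row=LF[2]=7
  step 8: row=7, L[7]='Y', prepend. Next row=LF[7]=3
Reversed output: YyXyXxx$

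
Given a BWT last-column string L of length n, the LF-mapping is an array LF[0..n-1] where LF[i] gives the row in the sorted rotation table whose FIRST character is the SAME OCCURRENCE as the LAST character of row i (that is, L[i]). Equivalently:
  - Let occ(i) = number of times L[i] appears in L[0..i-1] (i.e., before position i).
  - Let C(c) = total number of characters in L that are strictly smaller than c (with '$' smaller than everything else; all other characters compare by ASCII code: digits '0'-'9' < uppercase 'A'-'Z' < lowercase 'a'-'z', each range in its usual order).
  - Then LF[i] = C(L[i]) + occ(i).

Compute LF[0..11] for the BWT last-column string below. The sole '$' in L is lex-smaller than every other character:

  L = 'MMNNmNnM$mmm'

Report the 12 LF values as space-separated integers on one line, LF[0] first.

Char counts: '$':1, 'M':3, 'N':3, 'm':4, 'n':1
C (first-col start): C('$')=0, C('M')=1, C('N')=4, C('m')=7, C('n')=11
L[0]='M': occ=0, LF[0]=C('M')+0=1+0=1
L[1]='M': occ=1, LF[1]=C('M')+1=1+1=2
L[2]='N': occ=0, LF[2]=C('N')+0=4+0=4
L[3]='N': occ=1, LF[3]=C('N')+1=4+1=5
L[4]='m': occ=0, LF[4]=C('m')+0=7+0=7
L[5]='N': occ=2, LF[5]=C('N')+2=4+2=6
L[6]='n': occ=0, LF[6]=C('n')+0=11+0=11
L[7]='M': occ=2, LF[7]=C('M')+2=1+2=3
L[8]='$': occ=0, LF[8]=C('$')+0=0+0=0
L[9]='m': occ=1, LF[9]=C('m')+1=7+1=8
L[10]='m': occ=2, LF[10]=C('m')+2=7+2=9
L[11]='m': occ=3, LF[11]=C('m')+3=7+3=10

Answer: 1 2 4 5 7 6 11 3 0 8 9 10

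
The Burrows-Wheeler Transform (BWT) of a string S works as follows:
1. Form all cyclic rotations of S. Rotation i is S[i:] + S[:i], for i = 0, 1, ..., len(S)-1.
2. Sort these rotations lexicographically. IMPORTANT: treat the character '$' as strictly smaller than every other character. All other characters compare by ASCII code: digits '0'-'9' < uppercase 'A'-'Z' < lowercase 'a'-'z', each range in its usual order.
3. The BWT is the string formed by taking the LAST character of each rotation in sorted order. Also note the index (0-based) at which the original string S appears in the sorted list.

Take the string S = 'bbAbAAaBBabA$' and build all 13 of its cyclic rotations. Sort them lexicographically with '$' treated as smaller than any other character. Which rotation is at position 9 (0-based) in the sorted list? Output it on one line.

Answer: bA$bbAbAAaBBa

Derivation:
All 13 rotations (rotation i = S[i:]+S[:i]):
  rot[0] = bbAbAAaBBabA$
  rot[1] = bAbAAaBBabA$b
  rot[2] = AbAAaBBabA$bb
  rot[3] = bAAaBBabA$bbA
  rot[4] = AAaBBabA$bbAb
  rot[5] = AaBBabA$bbAbA
  rot[6] = aBBabA$bbAbAA
  rot[7] = BBabA$bbAbAAa
  rot[8] = BabA$bbAbAAaB
  rot[9] = abA$bbAbAAaBB
  rot[10] = bA$bbAbAAaBBa
  rot[11] = A$bbAbAAaBBab
  rot[12] = $bbAbAAaBBabA
Sorted (with $ < everything):
  sorted[0] = $bbAbAAaBBabA
  sorted[1] = A$bbAbAAaBBab
  sorted[2] = AAaBBabA$bbAb
  sorted[3] = AaBBabA$bbAbA
  sorted[4] = AbAAaBBabA$bb
  sorted[5] = BBabA$bbAbAAa
  sorted[6] = BabA$bbAbAAaB
  sorted[7] = aBBabA$bbAbAA
  sorted[8] = abA$bbAbAAaBB
  sorted[9] = bA$bbAbAAaBBa
  sorted[10] = bAAaBBabA$bbA
  sorted[11] = bAbAAaBBabA$b
  sorted[12] = bbAbAAaBBabA$
sorted[9] = bA$bbAbAAaBBa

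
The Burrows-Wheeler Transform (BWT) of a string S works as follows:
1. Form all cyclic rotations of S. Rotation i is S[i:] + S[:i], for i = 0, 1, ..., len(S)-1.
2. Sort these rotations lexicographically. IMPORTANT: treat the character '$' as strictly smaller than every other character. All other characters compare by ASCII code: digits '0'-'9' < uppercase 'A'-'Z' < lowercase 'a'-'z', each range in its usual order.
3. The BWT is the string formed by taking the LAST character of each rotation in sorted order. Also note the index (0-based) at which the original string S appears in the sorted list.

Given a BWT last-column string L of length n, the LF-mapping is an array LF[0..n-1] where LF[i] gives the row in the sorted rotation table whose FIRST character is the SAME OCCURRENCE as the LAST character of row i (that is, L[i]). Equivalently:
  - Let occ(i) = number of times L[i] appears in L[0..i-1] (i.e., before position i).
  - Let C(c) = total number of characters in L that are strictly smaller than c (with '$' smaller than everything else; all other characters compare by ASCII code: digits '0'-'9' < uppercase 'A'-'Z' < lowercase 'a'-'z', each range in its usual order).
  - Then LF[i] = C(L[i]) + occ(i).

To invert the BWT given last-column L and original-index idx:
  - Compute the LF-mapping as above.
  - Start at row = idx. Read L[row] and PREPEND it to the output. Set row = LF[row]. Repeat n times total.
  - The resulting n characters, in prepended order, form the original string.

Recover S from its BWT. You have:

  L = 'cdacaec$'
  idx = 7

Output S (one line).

LF mapping: 3 6 1 4 2 7 5 0
Walk LF starting at row 7, prepending L[row]:
  step 1: row=7, L[7]='$', prepend. Next row=LF[7]=0
  step 2: row=0, L[0]='c', prepend. Next row=LF[0]=3
  step 3: row=3, L[3]='c', prepend. Next row=LF[3]=4
  step 4: row=4, L[4]='a', prepend. Next row=LF[4]=2
  step 5: row=2, L[2]='a', prepend. Next row=LF[2]=1
  step 6: row=1, L[1]='d', prepend. Next row=LF[1]=6
  step 7: row=6, L[6]='c', prepend. Next row=LF[6]=5
  step 8: row=5, L[5]='e', prepend. Next row=LF[5]=7
Reversed output: ecdaacc$

Answer: ecdaacc$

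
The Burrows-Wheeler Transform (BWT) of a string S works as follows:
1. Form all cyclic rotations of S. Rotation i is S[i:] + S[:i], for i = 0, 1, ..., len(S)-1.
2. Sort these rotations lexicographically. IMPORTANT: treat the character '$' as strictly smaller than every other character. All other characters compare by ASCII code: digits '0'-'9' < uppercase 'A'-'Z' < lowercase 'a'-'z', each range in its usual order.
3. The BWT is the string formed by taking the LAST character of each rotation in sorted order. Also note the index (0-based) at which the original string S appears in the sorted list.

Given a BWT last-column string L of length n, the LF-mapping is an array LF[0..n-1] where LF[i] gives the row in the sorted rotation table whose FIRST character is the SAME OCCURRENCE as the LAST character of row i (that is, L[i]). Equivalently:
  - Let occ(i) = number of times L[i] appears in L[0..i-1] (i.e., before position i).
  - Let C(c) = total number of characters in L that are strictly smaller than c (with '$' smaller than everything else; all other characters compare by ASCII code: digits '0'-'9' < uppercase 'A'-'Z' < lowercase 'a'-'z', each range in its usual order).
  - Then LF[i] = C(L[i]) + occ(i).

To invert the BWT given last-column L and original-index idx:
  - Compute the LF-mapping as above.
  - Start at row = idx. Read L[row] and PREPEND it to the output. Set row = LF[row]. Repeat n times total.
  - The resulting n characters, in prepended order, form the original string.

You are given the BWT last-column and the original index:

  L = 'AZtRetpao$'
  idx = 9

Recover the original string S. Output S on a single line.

LF mapping: 1 3 8 2 5 9 7 4 6 0
Walk LF starting at row 9, prepending L[row]:
  step 1: row=9, L[9]='$', prepend. Next row=LF[9]=0
  step 2: row=0, L[0]='A', prepend. Next row=LF[0]=1
  step 3: row=1, L[1]='Z', prepend. Next row=LF[1]=3
  step 4: row=3, L[3]='R', prepend. Next row=LF[3]=2
  step 5: row=2, L[2]='t', prepend. Next row=LF[2]=8
  step 6: row=8, L[8]='o', prepend. Next row=LF[8]=6
  step 7: row=6, L[6]='p', prepend. Next row=LF[6]=7
  step 8: row=7, L[7]='a', prepend. Next row=LF[7]=4
  step 9: row=4, L[4]='e', prepend. Next row=LF[4]=5
  step 10: row=5, L[5]='t', prepend. Next row=LF[5]=9
Reversed output: teapotRZA$

Answer: teapotRZA$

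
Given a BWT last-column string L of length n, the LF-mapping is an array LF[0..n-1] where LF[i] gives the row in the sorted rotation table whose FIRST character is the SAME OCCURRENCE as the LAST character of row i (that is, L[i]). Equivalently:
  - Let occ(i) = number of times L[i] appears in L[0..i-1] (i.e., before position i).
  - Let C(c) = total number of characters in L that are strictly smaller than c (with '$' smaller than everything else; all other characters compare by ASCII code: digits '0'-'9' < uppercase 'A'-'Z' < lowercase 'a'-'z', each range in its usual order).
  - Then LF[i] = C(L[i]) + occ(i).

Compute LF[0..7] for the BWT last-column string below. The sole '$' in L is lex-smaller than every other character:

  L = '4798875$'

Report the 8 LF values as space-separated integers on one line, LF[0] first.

Answer: 1 3 7 5 6 4 2 0

Derivation:
Char counts: '$':1, '4':1, '5':1, '7':2, '8':2, '9':1
C (first-col start): C('$')=0, C('4')=1, C('5')=2, C('7')=3, C('8')=5, C('9')=7
L[0]='4': occ=0, LF[0]=C('4')+0=1+0=1
L[1]='7': occ=0, LF[1]=C('7')+0=3+0=3
L[2]='9': occ=0, LF[2]=C('9')+0=7+0=7
L[3]='8': occ=0, LF[3]=C('8')+0=5+0=5
L[4]='8': occ=1, LF[4]=C('8')+1=5+1=6
L[5]='7': occ=1, LF[5]=C('7')+1=3+1=4
L[6]='5': occ=0, LF[6]=C('5')+0=2+0=2
L[7]='$': occ=0, LF[7]=C('$')+0=0+0=0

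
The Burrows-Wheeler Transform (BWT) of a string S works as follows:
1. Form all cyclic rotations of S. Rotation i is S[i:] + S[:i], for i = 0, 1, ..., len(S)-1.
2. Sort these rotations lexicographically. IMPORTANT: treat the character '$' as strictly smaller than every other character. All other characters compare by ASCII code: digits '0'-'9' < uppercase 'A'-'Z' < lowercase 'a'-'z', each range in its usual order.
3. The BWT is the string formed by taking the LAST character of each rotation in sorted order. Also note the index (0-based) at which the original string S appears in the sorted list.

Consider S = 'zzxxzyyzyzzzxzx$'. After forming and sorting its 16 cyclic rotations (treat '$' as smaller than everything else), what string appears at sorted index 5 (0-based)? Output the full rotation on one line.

Answer: yyzyzzzxzx$zzxxz

Derivation:
All 16 rotations (rotation i = S[i:]+S[:i]):
  rot[0] = zzxxzyyzyzzzxzx$
  rot[1] = zxxzyyzyzzzxzx$z
  rot[2] = xxzyyzyzzzxzx$zz
  rot[3] = xzyyzyzzzxzx$zzx
  rot[4] = zyyzyzzzxzx$zzxx
  rot[5] = yyzyzzzxzx$zzxxz
  rot[6] = yzyzzzxzx$zzxxzy
  rot[7] = zyzzzxzx$zzxxzyy
  rot[8] = yzzzxzx$zzxxzyyz
  rot[9] = zzzxzx$zzxxzyyzy
  rot[10] = zzxzx$zzxxzyyzyz
  rot[11] = zxzx$zzxxzyyzyzz
  rot[12] = xzx$zzxxzyyzyzzz
  rot[13] = zx$zzxxzyyzyzzzx
  rot[14] = x$zzxxzyyzyzzzxz
  rot[15] = $zzxxzyyzyzzzxzx
Sorted (with $ < everything):
  sorted[0] = $zzxxzyyzyzzzxzx
  sorted[1] = x$zzxxzyyzyzzzxz
  sorted[2] = xxzyyzyzzzxzx$zz
  sorted[3] = xzx$zzxxzyyzyzzz
  sorted[4] = xzyyzyzzzxzx$zzx
  sorted[5] = yyzyzzzxzx$zzxxz
  sorted[6] = yzyzzzxzx$zzxxzy
  sorted[7] = yzzzxzx$zzxxzyyz
  sorted[8] = zx$zzxxzyyzyzzzx
  sorted[9] = zxxzyyzyzzzxzx$z
  sorted[10] = zxzx$zzxxzyyzyzz
  sorted[11] = zyyzyzzzxzx$zzxx
  sorted[12] = zyzzzxzx$zzxxzyy
  sorted[13] = zzxxzyyzyzzzxzx$
  sorted[14] = zzxzx$zzxxzyyzyz
  sorted[15] = zzzxzx$zzxxzyyzy
sorted[5] = yyzyzzzxzx$zzxxz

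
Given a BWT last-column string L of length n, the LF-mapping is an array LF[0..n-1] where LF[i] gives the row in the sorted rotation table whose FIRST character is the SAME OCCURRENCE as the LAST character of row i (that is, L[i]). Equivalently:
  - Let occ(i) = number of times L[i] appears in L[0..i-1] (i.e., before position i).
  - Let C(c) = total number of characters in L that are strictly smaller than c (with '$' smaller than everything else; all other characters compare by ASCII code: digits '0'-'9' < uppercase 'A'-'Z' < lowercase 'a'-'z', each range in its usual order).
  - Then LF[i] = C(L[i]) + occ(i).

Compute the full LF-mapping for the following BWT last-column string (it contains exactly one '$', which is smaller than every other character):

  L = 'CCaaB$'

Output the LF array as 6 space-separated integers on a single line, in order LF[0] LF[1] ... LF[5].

Answer: 2 3 4 5 1 0

Derivation:
Char counts: '$':1, 'B':1, 'C':2, 'a':2
C (first-col start): C('$')=0, C('B')=1, C('C')=2, C('a')=4
L[0]='C': occ=0, LF[0]=C('C')+0=2+0=2
L[1]='C': occ=1, LF[1]=C('C')+1=2+1=3
L[2]='a': occ=0, LF[2]=C('a')+0=4+0=4
L[3]='a': occ=1, LF[3]=C('a')+1=4+1=5
L[4]='B': occ=0, LF[4]=C('B')+0=1+0=1
L[5]='$': occ=0, LF[5]=C('$')+0=0+0=0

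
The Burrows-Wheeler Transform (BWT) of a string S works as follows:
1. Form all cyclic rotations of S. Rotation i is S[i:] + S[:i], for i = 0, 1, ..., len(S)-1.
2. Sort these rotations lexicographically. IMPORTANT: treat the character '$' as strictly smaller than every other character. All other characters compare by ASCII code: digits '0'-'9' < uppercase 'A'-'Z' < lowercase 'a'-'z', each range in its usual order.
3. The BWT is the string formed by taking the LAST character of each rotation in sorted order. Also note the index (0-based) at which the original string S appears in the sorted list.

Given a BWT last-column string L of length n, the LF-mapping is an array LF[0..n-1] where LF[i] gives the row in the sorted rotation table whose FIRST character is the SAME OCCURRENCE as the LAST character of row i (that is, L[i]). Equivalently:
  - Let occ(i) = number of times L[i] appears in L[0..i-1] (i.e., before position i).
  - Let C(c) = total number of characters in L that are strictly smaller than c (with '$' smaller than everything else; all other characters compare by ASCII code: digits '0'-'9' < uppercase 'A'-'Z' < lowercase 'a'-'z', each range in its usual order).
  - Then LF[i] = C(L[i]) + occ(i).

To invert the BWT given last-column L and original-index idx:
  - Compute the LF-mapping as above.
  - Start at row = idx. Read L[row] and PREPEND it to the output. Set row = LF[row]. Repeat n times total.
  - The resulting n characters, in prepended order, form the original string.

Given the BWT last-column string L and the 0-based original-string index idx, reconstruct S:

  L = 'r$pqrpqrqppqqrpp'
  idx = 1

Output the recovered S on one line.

LF mapping: 12 0 1 7 13 2 8 14 9 3 4 10 11 15 5 6
Walk LF starting at row 1, prepending L[row]:
  step 1: row=1, L[1]='$', prepend. Next row=LF[1]=0
  step 2: row=0, L[0]='r', prepend. Next row=LF[0]=12
  step 3: row=12, L[12]='q', prepend. Next row=LF[12]=11
  step 4: row=11, L[11]='q', prepend. Next row=LF[11]=10
  step 5: row=10, L[10]='p', prepend. Next row=LF[10]=4
  step 6: row=4, L[4]='r', prepend. Next row=LF[4]=13
  step 7: row=13, L[13]='r', prepend. Next row=LF[13]=15
  step 8: row=15, L[15]='p', prepend. Next row=LF[15]=6
  step 9: row=6, L[6]='q', prepend. Next row=LF[6]=8
  step 10: row=8, L[8]='q', prepend. Next row=LF[8]=9
  step 11: row=9, L[9]='p', prepend. Next row=LF[9]=3
  step 12: row=3, L[3]='q', prepend. Next row=LF[3]=7
  step 13: row=7, L[7]='r', prepend. Next row=LF[7]=14
  step 14: row=14, L[14]='p', prepend. Next row=LF[14]=5
  step 15: row=5, L[5]='p', prepend. Next row=LF[5]=2
  step 16: row=2, L[2]='p', prepend. Next row=LF[2]=1
Reversed output: ppprqpqqprrpqqr$

Answer: ppprqpqqprrpqqr$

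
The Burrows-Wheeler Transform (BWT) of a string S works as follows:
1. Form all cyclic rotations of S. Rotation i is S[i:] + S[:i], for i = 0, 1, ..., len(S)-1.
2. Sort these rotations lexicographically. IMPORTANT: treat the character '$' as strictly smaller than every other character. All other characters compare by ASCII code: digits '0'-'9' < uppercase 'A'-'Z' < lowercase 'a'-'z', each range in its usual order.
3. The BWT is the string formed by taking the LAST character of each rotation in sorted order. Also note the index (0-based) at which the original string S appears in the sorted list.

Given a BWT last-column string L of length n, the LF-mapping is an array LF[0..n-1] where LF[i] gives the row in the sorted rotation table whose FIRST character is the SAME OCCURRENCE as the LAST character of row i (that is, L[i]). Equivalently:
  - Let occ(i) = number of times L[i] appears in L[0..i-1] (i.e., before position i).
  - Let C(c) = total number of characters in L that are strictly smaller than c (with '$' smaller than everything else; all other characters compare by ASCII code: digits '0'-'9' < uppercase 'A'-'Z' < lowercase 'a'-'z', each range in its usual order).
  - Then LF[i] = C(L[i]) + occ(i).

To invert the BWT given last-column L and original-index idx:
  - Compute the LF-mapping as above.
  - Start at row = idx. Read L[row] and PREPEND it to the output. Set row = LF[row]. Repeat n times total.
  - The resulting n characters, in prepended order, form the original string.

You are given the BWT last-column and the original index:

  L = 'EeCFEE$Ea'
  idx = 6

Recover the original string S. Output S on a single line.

Answer: FEEEaeCE$

Derivation:
LF mapping: 2 8 1 6 3 4 0 5 7
Walk LF starting at row 6, prepending L[row]:
  step 1: row=6, L[6]='$', prepend. Next row=LF[6]=0
  step 2: row=0, L[0]='E', prepend. Next row=LF[0]=2
  step 3: row=2, L[2]='C', prepend. Next row=LF[2]=1
  step 4: row=1, L[1]='e', prepend. Next row=LF[1]=8
  step 5: row=8, L[8]='a', prepend. Next row=LF[8]=7
  step 6: row=7, L[7]='E', prepend. Next row=LF[7]=5
  step 7: row=5, L[5]='E', prepend. Next row=LF[5]=4
  step 8: row=4, L[4]='E', prepend. Next row=LF[4]=3
  step 9: row=3, L[3]='F', prepend. Next row=LF[3]=6
Reversed output: FEEEaeCE$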